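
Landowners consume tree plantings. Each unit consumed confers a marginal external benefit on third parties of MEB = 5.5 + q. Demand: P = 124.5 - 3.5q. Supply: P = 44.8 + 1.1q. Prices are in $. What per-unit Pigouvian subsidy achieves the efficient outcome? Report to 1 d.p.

Social marginal benefit = demand + MEB = 130.0 - 2.5q.
Set SMB = MC: 130.0 - 2.5q = 44.8 + 1.1q → q* = 23.6667.
The Pigouvian subsidy equals MEB at q*: 5.5 + 1.0×23.6667 = 29.1667.

subsidy = $29.2 per unit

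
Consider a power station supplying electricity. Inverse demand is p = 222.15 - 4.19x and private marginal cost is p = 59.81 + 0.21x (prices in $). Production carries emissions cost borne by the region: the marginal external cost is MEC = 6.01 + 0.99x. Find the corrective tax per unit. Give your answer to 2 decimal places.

Social marginal cost = private MC + MEC = 65.82 + 1.20x.
Set SMC = demand: 65.82 + 1.20x = 222.15 - 4.19x → x* = 29.0037.
The Pigouvian tax equals MEC at x*: 6.01 + 0.99×29.0037 = 34.7237.

tax = $34.72 per unit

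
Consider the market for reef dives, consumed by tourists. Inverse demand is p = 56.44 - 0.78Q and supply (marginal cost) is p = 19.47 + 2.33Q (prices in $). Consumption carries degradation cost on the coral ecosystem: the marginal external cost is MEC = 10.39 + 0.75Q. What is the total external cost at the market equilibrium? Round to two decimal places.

Market equilibrium (private): 19.47 + 2.33Q = 56.44 - 0.78Q → Q_m = 11.8875.
Total external cost = ∫₀^{Q_m} (10.39 + 0.75Q) dQ = 10.39×11.8875 + ½×0.75×11.8875² = 176.5034.

$176.50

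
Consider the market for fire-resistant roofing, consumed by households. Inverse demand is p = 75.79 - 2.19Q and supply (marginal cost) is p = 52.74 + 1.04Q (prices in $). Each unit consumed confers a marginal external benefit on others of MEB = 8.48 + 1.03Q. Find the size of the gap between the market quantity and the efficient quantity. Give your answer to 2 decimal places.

Market equilibrium (private): 52.74 + 1.04Q = 75.79 - 2.19Q → Q_m = 7.1362.
Social marginal benefit = demand + MEB = 84.27 - 1.16Q.
Set SMB = MC: 84.27 - 1.16Q = 52.74 + 1.04Q → Q* = 14.3318.
Gap = |7.1362 − 14.3318| = 7.1956.

7.20 units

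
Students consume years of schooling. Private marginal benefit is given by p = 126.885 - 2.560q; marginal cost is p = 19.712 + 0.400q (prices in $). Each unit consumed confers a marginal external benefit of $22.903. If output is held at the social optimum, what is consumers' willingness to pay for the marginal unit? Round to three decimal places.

Social marginal benefit = demand + MEB = 149.788 - 2.560q.
Set SMB = MC: 149.788 - 2.560q = 19.712 + 0.400q → q* = 43.9446.
Consumer price on the demand curve at q*: 126.885 − 2.560×43.9446 = 14.3868.

P = $14.387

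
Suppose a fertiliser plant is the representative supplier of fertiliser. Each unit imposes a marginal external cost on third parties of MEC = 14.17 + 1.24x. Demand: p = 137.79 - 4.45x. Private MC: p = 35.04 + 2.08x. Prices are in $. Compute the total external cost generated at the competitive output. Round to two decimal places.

$376.47

Market equilibrium (private): 35.04 + 2.08x = 137.79 - 4.45x → x_m = 15.7351.
Total external cost = ∫₀^{x_m} (14.17 + 1.24x) dx = 14.17×15.7351 + ½×1.24×15.7351² = 376.4743.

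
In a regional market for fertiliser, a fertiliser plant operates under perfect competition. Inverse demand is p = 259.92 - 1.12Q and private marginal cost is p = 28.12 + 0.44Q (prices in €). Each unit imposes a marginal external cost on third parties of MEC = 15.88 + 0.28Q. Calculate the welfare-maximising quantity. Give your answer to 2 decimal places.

Social marginal cost = private MC + MEC = 44.00 + 0.72Q.
Set SMC = demand: 44.00 + 0.72Q = 259.92 - 1.12Q → Q* = 117.3478.

Q* = 117.35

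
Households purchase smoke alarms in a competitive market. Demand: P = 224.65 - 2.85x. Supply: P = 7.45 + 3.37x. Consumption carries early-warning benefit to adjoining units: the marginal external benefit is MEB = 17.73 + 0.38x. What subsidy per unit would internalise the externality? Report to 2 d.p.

Social marginal benefit = demand + MEB = 242.38 - 2.47x.
Set SMB = MC: 242.38 - 2.47x = 7.45 + 3.37x → x* = 40.2277.
The Pigouvian subsidy equals MEB at x*: 17.73 + 0.38×40.2277 = 33.0165.

subsidy = 33.02 per unit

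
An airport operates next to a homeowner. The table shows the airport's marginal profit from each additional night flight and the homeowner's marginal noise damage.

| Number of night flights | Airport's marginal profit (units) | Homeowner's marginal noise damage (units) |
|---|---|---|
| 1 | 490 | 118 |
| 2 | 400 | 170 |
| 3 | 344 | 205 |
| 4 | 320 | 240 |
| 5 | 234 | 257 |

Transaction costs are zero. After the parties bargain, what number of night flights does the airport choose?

Bargaining reaches the level where marginal profit last exceeds marginal noise damage.
That holds through level 4 (320 ≥ 240) but not at 5 (234 < 257).

4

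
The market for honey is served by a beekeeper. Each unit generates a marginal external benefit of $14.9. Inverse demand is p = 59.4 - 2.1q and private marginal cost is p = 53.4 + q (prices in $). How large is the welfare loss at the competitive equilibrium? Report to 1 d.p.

Market equilibrium (private): 53.4 + q = 59.4 - 2.1q → q_m = 1.9355.
Social marginal cost = private MC − MEB = 38.5 + q.
Set SMC = demand: 38.5 + q = 59.4 - 2.1q → q* = 6.7419.
Between q* and q_m the wedge demand − SMC runs linearly from 0 to MEB(q_m), so the loss is a triangle.
DWL = ½ × 4.8064 × 14.9000 = 35.8077.

DWL = $35.8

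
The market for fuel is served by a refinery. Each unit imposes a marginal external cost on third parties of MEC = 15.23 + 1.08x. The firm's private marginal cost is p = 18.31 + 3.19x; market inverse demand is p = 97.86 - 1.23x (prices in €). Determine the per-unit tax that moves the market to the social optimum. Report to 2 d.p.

Social marginal cost = private MC + MEC = 33.54 + 4.27x.
Set SMC = demand: 33.54 + 4.27x = 97.86 - 1.23x → x* = 11.6945.
The Pigouvian tax equals MEC at x*: 15.23 + 1.08×11.6945 = 27.8601.

tax = €27.86 per unit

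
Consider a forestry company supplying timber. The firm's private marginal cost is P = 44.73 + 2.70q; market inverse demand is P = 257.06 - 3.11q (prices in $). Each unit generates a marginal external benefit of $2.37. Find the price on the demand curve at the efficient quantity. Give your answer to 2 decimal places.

Social marginal cost = private MC − MEB = 42.36 + 2.70q.
Set SMC = demand: 42.36 + 2.70q = 257.06 - 3.11q → q* = 36.9535.
Consumer price on the demand curve at q*: 257.06 − 3.11×36.9535 = 142.1346.

P = $142.13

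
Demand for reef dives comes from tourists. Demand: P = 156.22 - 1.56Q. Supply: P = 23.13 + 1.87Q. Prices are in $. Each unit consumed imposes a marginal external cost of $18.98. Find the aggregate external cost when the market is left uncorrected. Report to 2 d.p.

Market equilibrium (private): 23.13 + 1.87Q = 156.22 - 1.56Q → Q_m = 38.8017.
Total external cost = MEC × Q_m = 18.98 × 38.8017 = 736.4563.

$736.46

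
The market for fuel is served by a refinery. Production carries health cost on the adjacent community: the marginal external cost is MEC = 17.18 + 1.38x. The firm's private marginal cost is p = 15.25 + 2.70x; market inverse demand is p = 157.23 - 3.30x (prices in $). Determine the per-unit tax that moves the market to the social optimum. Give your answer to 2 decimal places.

Social marginal cost = private MC + MEC = 32.43 + 4.08x.
Set SMC = demand: 32.43 + 4.08x = 157.23 - 3.30x → x* = 16.9106.
The Pigouvian tax equals MEC at x*: 17.18 + 1.38×16.9106 = 40.5166.

tax = $40.52 per unit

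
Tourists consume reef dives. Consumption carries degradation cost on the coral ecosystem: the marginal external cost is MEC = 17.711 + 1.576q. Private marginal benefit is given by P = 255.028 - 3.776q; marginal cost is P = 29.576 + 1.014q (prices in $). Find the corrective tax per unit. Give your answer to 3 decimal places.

tax = $69.140 per unit

Social marginal benefit = demand − MEC = 237.317 - 5.352q.
Set SMB = MC: 237.317 - 5.352q = 29.576 + 1.014q → q* = 32.6329.
The Pigouvian tax equals MEC at q*: 17.711 + 1.576×32.6329 = 69.1405.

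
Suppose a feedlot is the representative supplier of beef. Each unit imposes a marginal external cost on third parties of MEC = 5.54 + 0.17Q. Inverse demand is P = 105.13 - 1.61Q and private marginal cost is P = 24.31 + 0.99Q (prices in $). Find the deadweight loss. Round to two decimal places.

DWL = $21.15

Market equilibrium (private): 24.31 + 0.99Q = 105.13 - 1.61Q → Q_m = 31.0846.
Social marginal cost = private MC + MEC = 29.85 + 1.16Q.
Set SMC = demand: 29.85 + 1.16Q = 105.13 - 1.61Q → Q* = 27.1769.
Height of the DWL triangle at Q_m is SMC(Q_m) − demand(Q_m) = MEC(Q_m) = 10.8244.
DWL = ½ × 3.9077 × 10.8244 = 21.1493.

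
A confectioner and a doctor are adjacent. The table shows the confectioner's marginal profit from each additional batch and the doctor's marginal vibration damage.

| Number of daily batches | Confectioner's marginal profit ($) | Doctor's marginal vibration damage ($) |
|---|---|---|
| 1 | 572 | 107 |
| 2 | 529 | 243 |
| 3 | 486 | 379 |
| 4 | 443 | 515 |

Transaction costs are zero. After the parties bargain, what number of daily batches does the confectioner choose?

3

Bargaining reaches the level where marginal profit last exceeds marginal vibration damage.
That holds through level 3 (486 ≥ 379) but not at 4 (443 < 515).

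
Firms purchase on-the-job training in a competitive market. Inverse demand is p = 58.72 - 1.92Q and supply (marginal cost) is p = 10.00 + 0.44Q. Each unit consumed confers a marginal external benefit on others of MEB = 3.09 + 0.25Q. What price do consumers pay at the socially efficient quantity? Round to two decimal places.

Social marginal benefit = demand + MEB = 61.81 - 1.67Q.
Set SMB = MC: 61.81 - 1.67Q = 10.00 + 0.44Q → Q* = 24.5545.
Consumer price on the demand curve at Q*: 58.72 − 1.92×24.5545 = 11.5754.

P = 11.58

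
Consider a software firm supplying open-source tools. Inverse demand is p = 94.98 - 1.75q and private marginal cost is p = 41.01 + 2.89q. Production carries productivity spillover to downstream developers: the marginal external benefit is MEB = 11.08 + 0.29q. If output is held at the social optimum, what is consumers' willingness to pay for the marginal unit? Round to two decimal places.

P = 68.81

Social marginal cost = private MC − MEB = 29.93 + 2.60q.
Set SMC = demand: 29.93 + 2.60q = 94.98 - 1.75q → q* = 14.9540.
Consumer price on the demand curve at q*: 94.98 − 1.75×14.9540 = 68.8105.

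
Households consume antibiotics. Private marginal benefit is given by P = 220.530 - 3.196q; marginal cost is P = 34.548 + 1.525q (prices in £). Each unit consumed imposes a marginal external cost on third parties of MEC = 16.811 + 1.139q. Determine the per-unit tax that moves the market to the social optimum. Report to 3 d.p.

tax = £49.693 per unit

Social marginal benefit = demand − MEC = 203.719 - 4.335q.
Set SMB = MC: 203.719 - 4.335q = 34.548 + 1.525q → q* = 28.8688.
The Pigouvian tax equals MEC at q*: 16.811 + 1.139×28.8688 = 49.6926.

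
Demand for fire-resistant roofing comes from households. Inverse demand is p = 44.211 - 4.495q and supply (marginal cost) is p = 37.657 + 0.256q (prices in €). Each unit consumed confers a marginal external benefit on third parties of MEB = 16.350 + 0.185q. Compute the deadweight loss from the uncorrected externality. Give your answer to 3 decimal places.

Market equilibrium (private): 37.657 + 0.256q = 44.211 - 4.495q → q_m = 1.3795.
Social marginal benefit = demand + MEB = 60.561 - 4.310q.
Set SMB = MC: 60.561 - 4.310q = 37.657 + 0.256q → q* = 5.0162.
The welfare-loss triangle has base |q_m − q*| and height MEB(q_m) (the vertical gap between SMB and MC is zero at q* and MEB at q_m).
DWL = ½ × 3.6367 × 16.6052 = 30.1941.

DWL = €30.194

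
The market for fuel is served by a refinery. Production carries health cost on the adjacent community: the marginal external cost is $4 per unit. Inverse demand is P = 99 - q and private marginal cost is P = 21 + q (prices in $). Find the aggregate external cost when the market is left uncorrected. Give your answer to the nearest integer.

$156

Market equilibrium (private): 21 + q = 99 - q → q_m = 39.0000.
Total external cost = MEC × q_m = 4 × 39.0000 = 156.0000.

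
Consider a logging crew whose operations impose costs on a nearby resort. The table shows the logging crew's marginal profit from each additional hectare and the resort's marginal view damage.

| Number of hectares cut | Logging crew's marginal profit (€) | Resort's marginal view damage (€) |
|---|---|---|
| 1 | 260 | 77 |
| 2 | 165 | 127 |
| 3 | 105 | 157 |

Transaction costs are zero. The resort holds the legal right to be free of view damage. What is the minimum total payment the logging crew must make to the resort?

€204

Efficient level: marginal profit ≥ marginal view damage through level 2, so k* = 2.
With the resort holding the right, the logging crew must at least compensate total damage at k*: 77 + 127 = 204.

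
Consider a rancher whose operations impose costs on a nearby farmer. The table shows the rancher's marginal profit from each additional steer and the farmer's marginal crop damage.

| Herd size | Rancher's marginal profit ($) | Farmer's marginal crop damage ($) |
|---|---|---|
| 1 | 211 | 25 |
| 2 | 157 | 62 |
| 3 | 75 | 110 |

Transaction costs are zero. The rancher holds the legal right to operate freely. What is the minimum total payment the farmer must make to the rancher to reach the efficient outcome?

Left alone the rancher would choose level 3 (marginal profit stays positive).
Efficient level: k* = 2 (marginal profit ≥ marginal crop damage through 2).
The farmer must at least cover the rancher's forgone profit from cutting 3→2: 75 = 75.

$75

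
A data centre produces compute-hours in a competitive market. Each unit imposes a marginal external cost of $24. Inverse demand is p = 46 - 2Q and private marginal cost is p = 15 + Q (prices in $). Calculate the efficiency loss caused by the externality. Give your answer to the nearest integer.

Market equilibrium (private): 15 + Q = 46 - 2Q → Q_m = 10.3333.
Social marginal cost = private MC + MEC = 39 + Q.
Set SMC = demand: 39 + Q = 46 - 2Q → Q* = 2.3333.
Between Q* and Q_m the wedge SMC − demand runs linearly from 0 to MEC(Q_m), so the loss is a triangle.
DWL = ½ × 8.0000 × 24.0000 = 96.0000.

DWL = $96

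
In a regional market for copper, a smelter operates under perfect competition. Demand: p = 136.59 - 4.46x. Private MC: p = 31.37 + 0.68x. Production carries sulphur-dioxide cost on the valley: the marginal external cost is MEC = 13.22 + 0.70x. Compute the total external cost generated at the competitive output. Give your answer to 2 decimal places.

Market equilibrium (private): 31.37 + 0.68x = 136.59 - 4.46x → x_m = 20.4708.
Total external cost = ∫₀^{x_m} (13.22 + 0.70x) dx = 13.22×20.4708 + ½×0.70×20.4708² = 417.2928.

417.29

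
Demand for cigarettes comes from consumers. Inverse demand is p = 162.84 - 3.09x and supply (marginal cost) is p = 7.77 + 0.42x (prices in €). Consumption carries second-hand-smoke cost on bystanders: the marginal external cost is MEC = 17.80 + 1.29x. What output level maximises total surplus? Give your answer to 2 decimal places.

x* = 28.60

Social marginal benefit = demand − MEC = 145.04 - 4.38x.
Set SMB = MC: 145.04 - 4.38x = 7.77 + 0.42x → x* = 28.5979.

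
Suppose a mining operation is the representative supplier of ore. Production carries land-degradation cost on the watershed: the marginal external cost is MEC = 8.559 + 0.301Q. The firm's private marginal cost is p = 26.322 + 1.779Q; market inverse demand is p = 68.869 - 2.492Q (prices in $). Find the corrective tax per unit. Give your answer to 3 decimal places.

tax = $10.797 per unit

Social marginal cost = private MC + MEC = 34.881 + 2.080Q.
Set SMC = demand: 34.881 + 2.080Q = 68.869 - 2.492Q → Q* = 7.4339.
The Pigouvian tax equals MEC at Q*: 8.559 + 0.301×7.4339 = 10.7966.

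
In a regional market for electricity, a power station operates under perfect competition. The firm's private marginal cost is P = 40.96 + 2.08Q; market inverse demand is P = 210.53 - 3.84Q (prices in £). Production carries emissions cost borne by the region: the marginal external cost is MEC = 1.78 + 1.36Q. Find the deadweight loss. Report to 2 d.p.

Market equilibrium (private): 40.96 + 2.08Q = 210.53 - 3.84Q → Q_m = 28.6436.
Social marginal cost = private MC + MEC = 42.74 + 3.44Q.
Set SMC = demand: 42.74 + 3.44Q = 210.53 - 3.84Q → Q* = 23.0481.
The welfare-loss triangle has base |Q_m − Q*| and height MEC(Q_m) (the vertical gap between SMC and demand is zero at Q* and MEC at Q_m).
DWL = ½ × 5.5955 × 40.7353 = 113.9672.

DWL = £113.97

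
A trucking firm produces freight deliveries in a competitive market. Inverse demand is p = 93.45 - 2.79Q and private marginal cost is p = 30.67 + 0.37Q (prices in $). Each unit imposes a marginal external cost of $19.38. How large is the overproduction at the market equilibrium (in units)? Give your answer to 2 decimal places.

6.13 units

Market equilibrium (private): 30.67 + 0.37Q = 93.45 - 2.79Q → Q_m = 19.8671.
Social marginal cost = private MC + MEC = 50.05 + 0.37Q.
Set SMC = demand: 50.05 + 0.37Q = 93.45 - 2.79Q → Q* = 13.7342.
Gap = |19.8671 − 13.7342| = 6.1329.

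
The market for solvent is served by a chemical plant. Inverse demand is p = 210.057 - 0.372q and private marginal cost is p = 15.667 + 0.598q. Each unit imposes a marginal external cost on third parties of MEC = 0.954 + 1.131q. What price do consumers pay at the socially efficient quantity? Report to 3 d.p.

P = 175.808

Social marginal cost = private MC + MEC = 16.621 + 1.729q.
Set SMC = demand: 16.621 + 1.729q = 210.057 - 0.372q → q* = 92.0685.
Consumer price on the demand curve at q*: 210.057 − 0.372×92.0685 = 175.8075.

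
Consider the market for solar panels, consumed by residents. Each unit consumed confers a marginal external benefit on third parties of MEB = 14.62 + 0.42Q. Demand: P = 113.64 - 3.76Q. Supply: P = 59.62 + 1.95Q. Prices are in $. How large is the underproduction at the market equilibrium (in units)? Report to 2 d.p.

3.51 units

Market equilibrium (private): 59.62 + 1.95Q = 113.64 - 3.76Q → Q_m = 9.4606.
Social marginal benefit = demand + MEB = 128.26 - 3.34Q.
Set SMB = MC: 128.26 - 3.34Q = 59.62 + 1.95Q → Q* = 12.9754.
Gap = |9.4606 − 12.9754| = 3.5148.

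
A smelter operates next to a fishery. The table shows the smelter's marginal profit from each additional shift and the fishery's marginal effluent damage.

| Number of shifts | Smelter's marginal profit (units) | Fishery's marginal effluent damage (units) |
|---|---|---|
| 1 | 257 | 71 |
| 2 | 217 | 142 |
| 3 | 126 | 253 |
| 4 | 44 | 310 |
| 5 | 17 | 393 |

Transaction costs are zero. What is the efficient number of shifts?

Bargaining reaches the level where marginal profit last exceeds marginal effluent damage.
That holds through level 2 (217 ≥ 142) but not at 3 (126 < 253).

2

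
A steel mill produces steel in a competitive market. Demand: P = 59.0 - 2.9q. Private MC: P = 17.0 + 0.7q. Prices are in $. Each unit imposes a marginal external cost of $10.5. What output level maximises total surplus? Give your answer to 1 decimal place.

Social marginal cost = private MC + MEC = 27.5 + 0.7q.
Set SMC = demand: 27.5 + 0.7q = 59.0 - 2.9q → q* = 8.7500.

q* = 8.8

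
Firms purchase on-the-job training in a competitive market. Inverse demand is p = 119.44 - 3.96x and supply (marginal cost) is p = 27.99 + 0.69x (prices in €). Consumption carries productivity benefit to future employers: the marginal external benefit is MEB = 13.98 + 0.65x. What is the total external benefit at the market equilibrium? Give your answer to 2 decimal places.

€400.64

Market equilibrium (private): 27.99 + 0.69x = 119.44 - 3.96x → x_m = 19.6667.
Total external benefit = ∫₀^{x_m} (13.98 + 0.65x) dx = 13.98×19.6667 + ½×0.65×19.6667² = 400.6437.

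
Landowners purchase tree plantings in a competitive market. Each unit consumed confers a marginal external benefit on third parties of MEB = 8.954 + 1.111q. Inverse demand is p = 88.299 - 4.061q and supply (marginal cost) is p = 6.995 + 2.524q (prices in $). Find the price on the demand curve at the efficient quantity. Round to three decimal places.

Social marginal benefit = demand + MEB = 97.253 - 2.950q.
Set SMB = MC: 97.253 - 2.950q = 6.995 + 2.524q → q* = 16.4885.
Consumer price on the demand curve at q*: 88.299 − 4.061×16.4885 = 21.3392.

P = $21.339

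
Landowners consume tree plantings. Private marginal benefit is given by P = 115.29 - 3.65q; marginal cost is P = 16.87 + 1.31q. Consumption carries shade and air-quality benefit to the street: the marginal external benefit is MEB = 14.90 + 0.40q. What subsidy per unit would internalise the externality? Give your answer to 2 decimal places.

subsidy = 24.84 per unit

Social marginal benefit = demand + MEB = 130.19 - 3.25q.
Set SMB = MC: 130.19 - 3.25q = 16.87 + 1.31q → q* = 24.8509.
The Pigouvian subsidy equals MEB at q*: 14.90 + 0.40×24.8509 = 24.8404.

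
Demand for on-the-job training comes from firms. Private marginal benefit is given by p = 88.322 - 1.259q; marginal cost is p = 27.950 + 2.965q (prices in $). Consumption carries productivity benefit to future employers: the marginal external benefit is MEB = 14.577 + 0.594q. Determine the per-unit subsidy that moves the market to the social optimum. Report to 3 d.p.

subsidy = $26.841 per unit

Social marginal benefit = demand + MEB = 102.899 - 0.665q.
Set SMB = MC: 102.899 - 0.665q = 27.950 + 2.965q → q* = 20.6471.
The Pigouvian subsidy equals MEB at q*: 14.577 + 0.594×20.6471 = 26.8414.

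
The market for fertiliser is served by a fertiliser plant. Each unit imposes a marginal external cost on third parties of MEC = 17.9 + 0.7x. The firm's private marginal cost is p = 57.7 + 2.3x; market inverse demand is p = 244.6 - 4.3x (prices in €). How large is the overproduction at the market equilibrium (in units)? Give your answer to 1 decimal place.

Market equilibrium (private): 57.7 + 2.3x = 244.6 - 4.3x → x_m = 28.3182.
Social marginal cost = private MC + MEC = 75.6 + 3.0x.
Set SMC = demand: 75.6 + 3.0x = 244.6 - 4.3x → x* = 23.1507.
Gap = |28.3182 − 23.1507| = 5.1675.

5.2 units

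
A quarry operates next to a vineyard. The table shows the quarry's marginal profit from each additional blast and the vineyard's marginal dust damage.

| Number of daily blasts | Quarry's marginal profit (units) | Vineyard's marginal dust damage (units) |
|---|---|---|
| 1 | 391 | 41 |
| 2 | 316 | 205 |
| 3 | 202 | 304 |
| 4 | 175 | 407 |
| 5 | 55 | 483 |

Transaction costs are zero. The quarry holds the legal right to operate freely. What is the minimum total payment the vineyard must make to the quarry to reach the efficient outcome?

432

Left alone the quarry would choose level 5 (marginal profit stays positive).
Efficient level: k* = 2 (marginal profit ≥ marginal dust damage through 2).
The vineyard must at least cover the quarry's forgone profit from cutting 5→2: 202 + 175 + 55 = 432.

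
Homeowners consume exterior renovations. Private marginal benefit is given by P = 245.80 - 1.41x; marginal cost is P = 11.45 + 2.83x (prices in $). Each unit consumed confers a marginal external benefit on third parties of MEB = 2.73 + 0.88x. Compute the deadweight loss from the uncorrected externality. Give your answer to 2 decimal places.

DWL = $392.67

Market equilibrium (private): 11.45 + 2.83x = 245.80 - 1.41x → x_m = 55.2712.
Social marginal benefit = demand + MEB = 248.53 - 0.53x.
Set SMB = MC: 248.53 - 0.53x = 11.45 + 2.83x → x* = 70.5595.
Height of the DWL triangle at x_m is SMB(x_m) − MC(x_m) = MEB(x_m) = 51.3687.
DWL = ½ × 15.2883 × 51.3687 = 392.6700.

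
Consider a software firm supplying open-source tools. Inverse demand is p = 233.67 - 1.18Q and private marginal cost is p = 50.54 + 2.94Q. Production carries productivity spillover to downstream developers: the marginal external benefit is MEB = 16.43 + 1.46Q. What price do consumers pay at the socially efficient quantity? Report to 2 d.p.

P = 145.14

Social marginal cost = private MC − MEB = 34.11 + 1.48Q.
Set SMC = demand: 34.11 + 1.48Q = 233.67 - 1.18Q → Q* = 75.0226.
Consumer price on the demand curve at Q*: 233.67 − 1.18×75.0226 = 145.1433.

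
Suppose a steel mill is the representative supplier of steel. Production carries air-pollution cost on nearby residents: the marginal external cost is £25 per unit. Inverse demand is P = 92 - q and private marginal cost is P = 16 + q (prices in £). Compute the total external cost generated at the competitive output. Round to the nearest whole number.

£950

Market equilibrium (private): 16 + q = 92 - q → q_m = 38.0000.
Total external cost = MEC × q_m = 25 × 38.0000 = 950.0000.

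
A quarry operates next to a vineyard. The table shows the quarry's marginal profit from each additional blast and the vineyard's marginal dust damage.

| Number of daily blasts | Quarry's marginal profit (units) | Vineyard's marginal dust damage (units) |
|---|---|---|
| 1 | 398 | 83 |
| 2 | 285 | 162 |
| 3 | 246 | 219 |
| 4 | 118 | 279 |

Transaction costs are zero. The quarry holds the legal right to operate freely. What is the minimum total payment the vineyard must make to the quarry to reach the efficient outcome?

118

Left alone the quarry would choose level 4 (marginal profit stays positive).
Efficient level: k* = 3 (marginal profit ≥ marginal dust damage through 3).
The vineyard must at least cover the quarry's forgone profit from cutting 4→3: 118 = 118.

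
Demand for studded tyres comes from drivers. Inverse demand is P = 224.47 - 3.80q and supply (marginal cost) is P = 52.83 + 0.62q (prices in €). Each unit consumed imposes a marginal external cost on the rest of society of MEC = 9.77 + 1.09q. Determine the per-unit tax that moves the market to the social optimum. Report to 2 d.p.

tax = €41.79 per unit

Social marginal benefit = demand − MEC = 214.70 - 4.89q.
Set SMB = MC: 214.70 - 4.89q = 52.83 + 0.62q → q* = 29.3775.
The Pigouvian tax equals MEC at q*: 9.77 + 1.09×29.3775 = 41.7915.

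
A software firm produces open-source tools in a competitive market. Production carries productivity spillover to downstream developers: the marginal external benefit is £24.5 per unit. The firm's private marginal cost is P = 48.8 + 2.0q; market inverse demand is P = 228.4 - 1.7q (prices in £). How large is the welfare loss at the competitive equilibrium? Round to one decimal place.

DWL = £81.1

Market equilibrium (private): 48.8 + 2.0q = 228.4 - 1.7q → q_m = 48.5405.
Social marginal cost = private MC − MEB = 24.3 + 2.0q.
Set SMC = demand: 24.3 + 2.0q = 228.4 - 1.7q → q* = 55.1622.
Height of the DWL triangle at q_m is demand(q_m) − SMC(q_m) = MEB(q_m) = 24.5000.
DWL = ½ × 6.6217 × 24.5000 = 81.1158.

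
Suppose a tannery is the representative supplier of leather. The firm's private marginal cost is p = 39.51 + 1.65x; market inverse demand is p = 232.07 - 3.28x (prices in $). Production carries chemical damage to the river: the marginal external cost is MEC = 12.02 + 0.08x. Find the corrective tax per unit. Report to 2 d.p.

tax = $14.90 per unit

Social marginal cost = private MC + MEC = 51.53 + 1.73x.
Set SMC = demand: 51.53 + 1.73x = 232.07 - 3.28x → x* = 36.0359.
The Pigouvian tax equals MEC at x*: 12.02 + 0.08×36.0359 = 14.9029.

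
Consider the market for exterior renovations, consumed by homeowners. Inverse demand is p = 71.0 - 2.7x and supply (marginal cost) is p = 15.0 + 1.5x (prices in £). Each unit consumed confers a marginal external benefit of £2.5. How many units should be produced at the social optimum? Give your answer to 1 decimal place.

Social marginal benefit = demand + MEB = 73.5 - 2.7x.
Set SMB = MC: 73.5 - 2.7x = 15.0 + 1.5x → x* = 13.9286.

x* = 13.9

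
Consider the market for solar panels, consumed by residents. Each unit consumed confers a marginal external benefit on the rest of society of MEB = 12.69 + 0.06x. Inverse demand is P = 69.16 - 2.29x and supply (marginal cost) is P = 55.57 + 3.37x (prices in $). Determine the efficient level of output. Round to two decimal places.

Social marginal benefit = demand + MEB = 81.85 - 2.23x.
Set SMB = MC: 81.85 - 2.23x = 55.57 + 3.37x → x* = 4.6929.

x* = 4.69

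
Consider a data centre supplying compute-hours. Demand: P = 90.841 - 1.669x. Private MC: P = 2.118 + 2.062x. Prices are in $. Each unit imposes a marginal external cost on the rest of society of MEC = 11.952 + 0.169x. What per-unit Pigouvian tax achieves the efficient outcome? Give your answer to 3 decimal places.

tax = $15.279 per unit

Social marginal cost = private MC + MEC = 14.070 + 2.231x.
Set SMC = demand: 14.070 + 2.231x = 90.841 - 1.669x → x* = 19.6849.
The Pigouvian tax equals MEC at x*: 11.952 + 0.169×19.6849 = 15.2787.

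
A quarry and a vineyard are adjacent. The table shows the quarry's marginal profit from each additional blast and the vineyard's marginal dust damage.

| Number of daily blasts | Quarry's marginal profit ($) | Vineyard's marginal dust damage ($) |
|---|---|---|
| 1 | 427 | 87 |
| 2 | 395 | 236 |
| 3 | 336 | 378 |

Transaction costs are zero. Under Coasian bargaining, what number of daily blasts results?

Bargaining reaches the level where marginal profit last exceeds marginal dust damage.
That holds through level 2 (395 ≥ 236) but not at 3 (336 < 378).

2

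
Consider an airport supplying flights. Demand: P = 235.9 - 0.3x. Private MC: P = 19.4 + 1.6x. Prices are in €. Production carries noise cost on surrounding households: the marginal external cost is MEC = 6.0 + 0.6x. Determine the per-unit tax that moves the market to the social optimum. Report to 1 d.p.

Social marginal cost = private MC + MEC = 25.4 + 2.2x.
Set SMC = demand: 25.4 + 2.2x = 235.9 - 0.3x → x* = 84.2000.
The Pigouvian tax equals MEC at x*: 6.0 + 0.6×84.2000 = 56.5200.

tax = €56.5 per unit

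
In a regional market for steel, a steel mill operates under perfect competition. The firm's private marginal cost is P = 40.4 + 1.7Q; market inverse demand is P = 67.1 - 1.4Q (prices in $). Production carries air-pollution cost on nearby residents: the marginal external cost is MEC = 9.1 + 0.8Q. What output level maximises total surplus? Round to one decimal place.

Social marginal cost = private MC + MEC = 49.5 + 2.5Q.
Set SMC = demand: 49.5 + 2.5Q = 67.1 - 1.4Q → Q* = 4.5128.

Q* = 4.5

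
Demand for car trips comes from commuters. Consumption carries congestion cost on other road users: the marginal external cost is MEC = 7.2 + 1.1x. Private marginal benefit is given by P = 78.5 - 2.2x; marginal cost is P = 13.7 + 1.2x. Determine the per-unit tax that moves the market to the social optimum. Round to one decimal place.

tax = 21.3 per unit

Social marginal benefit = demand − MEC = 71.3 - 3.3x.
Set SMB = MC: 71.3 - 3.3x = 13.7 + 1.2x → x* = 12.8000.
The Pigouvian tax equals MEC at x*: 7.2 + 1.1×12.8000 = 21.2800.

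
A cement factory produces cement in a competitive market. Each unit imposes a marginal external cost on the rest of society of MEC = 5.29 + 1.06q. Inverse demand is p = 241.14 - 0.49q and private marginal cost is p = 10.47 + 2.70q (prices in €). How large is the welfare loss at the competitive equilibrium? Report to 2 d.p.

Market equilibrium (private): 10.47 + 2.70q = 241.14 - 0.49q → q_m = 72.3103.
Social marginal cost = private MC + MEC = 15.76 + 3.76q.
Set SMC = demand: 15.76 + 3.76q = 241.14 - 0.49q → q* = 53.0306.
Between q* and q_m the wedge SMC − demand runs linearly from 0 to MEC(q_m), so the loss is a triangle.
DWL = ½ × 19.2797 × 81.9390 = 789.8797.

DWL = €789.88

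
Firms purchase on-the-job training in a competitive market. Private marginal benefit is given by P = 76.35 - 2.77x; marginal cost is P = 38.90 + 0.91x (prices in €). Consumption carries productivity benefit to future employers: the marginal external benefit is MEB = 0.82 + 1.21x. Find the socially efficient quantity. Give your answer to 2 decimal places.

Social marginal benefit = demand + MEB = 77.17 - 1.56x.
Set SMB = MC: 77.17 - 1.56x = 38.90 + 0.91x → x* = 15.4939.

x* = 15.49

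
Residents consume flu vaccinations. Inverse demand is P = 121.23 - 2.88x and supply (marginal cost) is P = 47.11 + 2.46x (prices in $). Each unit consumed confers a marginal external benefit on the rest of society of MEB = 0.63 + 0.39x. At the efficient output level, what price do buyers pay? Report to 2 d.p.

P = $77.74

Social marginal benefit = demand + MEB = 121.86 - 2.49x.
Set SMB = MC: 121.86 - 2.49x = 47.11 + 2.46x → x* = 15.1010.
Consumer price on the demand curve at x*: 121.23 − 2.88×15.1010 = 77.7391.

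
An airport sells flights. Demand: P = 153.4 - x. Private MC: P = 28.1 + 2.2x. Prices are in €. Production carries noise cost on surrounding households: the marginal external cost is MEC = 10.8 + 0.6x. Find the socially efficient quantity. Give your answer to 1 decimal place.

Social marginal cost = private MC + MEC = 38.9 + 2.8x.
Set SMC = demand: 38.9 + 2.8x = 153.4 - x → x* = 30.1316.

x* = 30.1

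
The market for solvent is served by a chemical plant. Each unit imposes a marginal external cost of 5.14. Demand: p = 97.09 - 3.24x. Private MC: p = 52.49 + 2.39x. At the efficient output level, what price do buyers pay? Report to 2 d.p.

P = 74.38

Social marginal cost = private MC + MEC = 57.63 + 2.39x.
Set SMC = demand: 57.63 + 2.39x = 97.09 - 3.24x → x* = 7.0089.
Consumer price on the demand curve at x*: 97.09 − 3.24×7.0089 = 74.3812.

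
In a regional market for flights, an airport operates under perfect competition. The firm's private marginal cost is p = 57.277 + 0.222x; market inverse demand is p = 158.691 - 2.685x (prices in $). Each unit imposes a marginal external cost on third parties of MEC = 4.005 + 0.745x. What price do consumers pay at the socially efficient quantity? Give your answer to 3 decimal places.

Social marginal cost = private MC + MEC = 61.282 + 0.967x.
Set SMC = demand: 61.282 + 0.967x = 158.691 - 2.685x → x* = 26.6728.
Consumer price on the demand curve at x*: 158.691 − 2.685×26.6728 = 87.0745.

P = $87.075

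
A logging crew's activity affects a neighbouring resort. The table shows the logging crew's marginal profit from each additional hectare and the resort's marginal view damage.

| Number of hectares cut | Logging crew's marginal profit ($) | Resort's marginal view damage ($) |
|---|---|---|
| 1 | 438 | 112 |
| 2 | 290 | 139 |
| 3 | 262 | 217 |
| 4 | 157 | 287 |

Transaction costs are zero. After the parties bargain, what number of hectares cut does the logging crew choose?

Bargaining reaches the level where marginal profit last exceeds marginal view damage.
That holds through level 3 (262 ≥ 217) but not at 4 (157 < 287).

3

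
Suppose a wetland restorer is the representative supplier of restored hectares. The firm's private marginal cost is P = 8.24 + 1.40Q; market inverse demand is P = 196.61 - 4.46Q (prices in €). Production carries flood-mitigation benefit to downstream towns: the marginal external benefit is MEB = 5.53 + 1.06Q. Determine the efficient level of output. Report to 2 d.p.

Social marginal cost = private MC − MEB = 2.71 + 0.34Q.
Set SMC = demand: 2.71 + 0.34Q = 196.61 - 4.46Q → Q* = 40.3958.

Q* = 40.40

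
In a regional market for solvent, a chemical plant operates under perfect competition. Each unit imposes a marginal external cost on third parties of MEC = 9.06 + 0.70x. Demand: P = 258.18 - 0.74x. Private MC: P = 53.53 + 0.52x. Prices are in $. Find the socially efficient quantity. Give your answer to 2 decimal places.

Social marginal cost = private MC + MEC = 62.59 + 1.22x.
Set SMC = demand: 62.59 + 1.22x = 258.18 - 0.74x → x* = 99.7908.

x* = 99.79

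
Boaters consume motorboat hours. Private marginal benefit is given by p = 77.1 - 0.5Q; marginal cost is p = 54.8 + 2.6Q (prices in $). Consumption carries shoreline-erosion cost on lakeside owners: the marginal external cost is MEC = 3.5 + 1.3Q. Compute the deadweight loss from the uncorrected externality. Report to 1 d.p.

DWL = $18.8

Market equilibrium (private): 54.8 + 2.6Q = 77.1 - 0.5Q → Q_m = 7.1935.
Social marginal benefit = demand − MEC = 73.6 - 1.8Q.
Set SMB = MC: 73.6 - 1.8Q = 54.8 + 2.6Q → Q* = 4.2727.
Height of the DWL triangle at Q_m is MC(Q_m) − SMB(Q_m) = MEC(Q_m) = 12.8516.
DWL = ½ × 2.9208 × 12.8516 = 18.7685.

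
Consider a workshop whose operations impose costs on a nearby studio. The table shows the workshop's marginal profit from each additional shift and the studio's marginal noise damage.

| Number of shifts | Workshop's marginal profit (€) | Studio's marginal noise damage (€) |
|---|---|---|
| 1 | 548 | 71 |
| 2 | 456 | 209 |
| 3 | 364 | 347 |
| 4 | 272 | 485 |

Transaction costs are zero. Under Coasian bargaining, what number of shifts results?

Bargaining reaches the level where marginal profit last exceeds marginal noise damage.
That holds through level 3 (364 ≥ 347) but not at 4 (272 < 485).

3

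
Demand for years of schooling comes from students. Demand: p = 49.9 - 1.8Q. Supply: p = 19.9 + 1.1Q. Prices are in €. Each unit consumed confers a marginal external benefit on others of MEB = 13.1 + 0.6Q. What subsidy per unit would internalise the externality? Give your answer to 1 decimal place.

Social marginal benefit = demand + MEB = 63.0 - 1.2Q.
Set SMB = MC: 63.0 - 1.2Q = 19.9 + 1.1Q → Q* = 18.7391.
The Pigouvian subsidy equals MEB at Q*: 13.1 + 0.6×18.7391 = 24.3435.

subsidy = €24.3 per unit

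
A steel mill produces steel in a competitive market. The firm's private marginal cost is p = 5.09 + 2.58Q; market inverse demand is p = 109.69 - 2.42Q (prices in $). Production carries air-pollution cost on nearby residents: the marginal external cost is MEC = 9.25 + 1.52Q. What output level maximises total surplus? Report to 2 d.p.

Social marginal cost = private MC + MEC = 14.34 + 4.10Q.
Set SMC = demand: 14.34 + 4.10Q = 109.69 - 2.42Q → Q* = 14.6242.

Q* = 14.62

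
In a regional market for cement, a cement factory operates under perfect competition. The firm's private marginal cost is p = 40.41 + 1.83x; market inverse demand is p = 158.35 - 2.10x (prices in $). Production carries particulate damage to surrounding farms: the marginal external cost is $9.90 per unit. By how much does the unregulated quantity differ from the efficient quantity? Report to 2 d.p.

Market equilibrium (private): 40.41 + 1.83x = 158.35 - 2.10x → x_m = 30.0102.
Social marginal cost = private MC + MEC = 50.31 + 1.83x.
Set SMC = demand: 50.31 + 1.83x = 158.35 - 2.10x → x* = 27.4911.
Gap = |30.0102 − 27.4911| = 2.5191.

2.52 units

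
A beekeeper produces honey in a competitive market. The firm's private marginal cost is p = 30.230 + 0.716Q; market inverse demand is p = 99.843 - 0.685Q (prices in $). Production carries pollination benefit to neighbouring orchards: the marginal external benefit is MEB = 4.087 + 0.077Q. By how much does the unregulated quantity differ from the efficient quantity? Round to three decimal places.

Market equilibrium (private): 30.230 + 0.716Q = 99.843 - 0.685Q → Q_m = 49.6881.
Social marginal cost = private MC − MEB = 26.143 + 0.639Q.
Set SMC = demand: 26.143 + 0.639Q = 99.843 - 0.685Q → Q* = 55.6647.
Gap = |49.6881 − 55.6647| = 5.9766.

5.977 units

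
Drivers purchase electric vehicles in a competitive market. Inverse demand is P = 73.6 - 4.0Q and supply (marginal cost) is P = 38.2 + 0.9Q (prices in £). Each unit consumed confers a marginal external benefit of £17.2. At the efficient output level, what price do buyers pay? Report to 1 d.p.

P = £30.7

Social marginal benefit = demand + MEB = 90.8 - 4.0Q.
Set SMB = MC: 90.8 - 4.0Q = 38.2 + 0.9Q → Q* = 10.7347.
Consumer price on the demand curve at Q*: 73.6 − 4.0×10.7347 = 30.6612.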